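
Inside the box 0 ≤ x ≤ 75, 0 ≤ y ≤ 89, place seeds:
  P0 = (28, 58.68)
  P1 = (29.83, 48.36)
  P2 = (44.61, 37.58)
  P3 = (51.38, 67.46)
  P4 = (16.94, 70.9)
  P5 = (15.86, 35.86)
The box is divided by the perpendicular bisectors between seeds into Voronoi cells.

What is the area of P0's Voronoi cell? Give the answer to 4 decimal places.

1. box [0,75]×[0,89]: [(0, 0) (75, 0) (75, 89) (0, 89)]
2. ⊥bis P0·P1 via (28.915,53.52): [(0, 48.3926) (75, 61.692) (75, 89) (0, 89)]  |A|=2546.8245
3. ⊥bis P0·P2 via (36.305,48.13): [(0, 48.3926) (47.2915, 56.7786) (75, 78.5909) (75, 89) (0, 89)]  |A|=2312.7044
4. ⊥bis P0·P3 via (39.69,63.07): [(0, 48.3926) (42.3797, 55.9076) (29.9524, 89) (0, 89)]  |A|=1356.062
5. ⊥bis P0·P4 via (22.47,64.79): [(5.4135, 49.3526) (42.3797, 55.9076) (34.8398, 75.9855)]  |A|=395.815
6. ⊥bis P0·P5 via (21.93,47.27): [(10.0786, 53.5748) (14.8649, 51.0286) (42.3797, 55.9076) (34.8398, 75.9855)]  |A|=379.7711
7. canonical 4-gon: [(10.0786, 53.5748) (14.8649, 51.0286) (42.3797, 55.9076) (34.8398, 75.9855)]
8. shoelace: 379.7711

Area of P0's cell: 379.7711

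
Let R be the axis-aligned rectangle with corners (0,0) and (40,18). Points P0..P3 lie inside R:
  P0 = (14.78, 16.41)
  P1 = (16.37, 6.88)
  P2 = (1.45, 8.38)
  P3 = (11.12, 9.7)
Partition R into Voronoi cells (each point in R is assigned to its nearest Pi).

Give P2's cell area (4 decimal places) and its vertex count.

1. box [0,40]×[0,18]: [(0, 0) (40, 0) (40, 18) (0, 18)]
2. ⊥bis P2·P0 via (8.115,12.395): [(0, 0) (15.5818, 0) (4.7385, 18) (0, 18)]  |A|=182.8827
3. ⊥bis P2·P1 via (8.91,7.63): [(0, 0) (8.1429, 0) (9.2068, 10.5825) (4.7385, 18) (0, 18)]  |A|=143.5218
4. ⊥bis P2·P3 via (6.285,9.04): [(0, 0) (7.519, 0) (5.1567, 17.3059) (4.7385, 18) (0, 18)]  |A|=113.1161
5. canonical 5-gon: [(0, 0) (7.519, 0) (5.1567, 17.3059) (4.7385, 18) (0, 18)]
6. shoelace: 113.1161

Area of P2's cell: 113.1161 (5 vertices)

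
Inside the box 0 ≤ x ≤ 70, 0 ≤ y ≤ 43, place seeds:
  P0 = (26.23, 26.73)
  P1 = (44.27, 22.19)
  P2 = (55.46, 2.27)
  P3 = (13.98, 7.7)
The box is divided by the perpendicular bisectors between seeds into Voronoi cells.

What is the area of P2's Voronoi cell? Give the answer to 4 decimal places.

Area of P2's cell: 482.4353

1. box [0,70]×[0,43]: [(0, 0) (70, 0) (70, 43) (0, 43)]
2. ⊥bis P2·P0 via (40.845,14.5): [(28.7112, 0) (70, 0) (70, 43) (64.6941, 43)]  |A|=1001.7847
3. ⊥bis P2·P1 via (49.865,12.23): [(29.2591, 0.6547) (28.7112, 0) (70, 0) (70, 23.5408)]  |A|=493.052
4. ⊥bis P2·P3 via (34.72,4.985): [(34.5416, 3.6221) (34.0674, 0) (70, 0) (70, 23.5408)]  |A|=482.4353
5. canonical 4-gon: [(34.5416, 3.6221) (34.0674, 0) (70, 0) (70, 23.5408)]
6. shoelace: 482.4353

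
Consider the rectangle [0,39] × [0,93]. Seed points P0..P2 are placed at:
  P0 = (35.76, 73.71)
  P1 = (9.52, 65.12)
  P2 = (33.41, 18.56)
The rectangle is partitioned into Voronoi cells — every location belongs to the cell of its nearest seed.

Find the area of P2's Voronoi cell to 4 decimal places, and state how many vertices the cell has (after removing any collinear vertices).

Area of P2's cell: 1570.9205 (5 vertices)

1. box [0,39]×[0,93]: [(0, 0) (39, 0) (39, 93) (0, 93)]
2. ⊥bis P2·P0 via (34.585,46.135): [(0, 47.6087) (0, 0) (39, 0) (39, 45.9469)]  |A|=1824.3337
3. ⊥bis P2·P1 via (21.465,41.84): [(30.1998, 46.3219) (0, 30.8263) (0, 0) (39, 0) (39, 45.9469)]  |A|=1570.9205
4. canonical 5-gon: [(30.1998, 46.3219) (0, 30.8263) (0, 0) (39, 0) (39, 45.9469)]
5. shoelace: 1570.9205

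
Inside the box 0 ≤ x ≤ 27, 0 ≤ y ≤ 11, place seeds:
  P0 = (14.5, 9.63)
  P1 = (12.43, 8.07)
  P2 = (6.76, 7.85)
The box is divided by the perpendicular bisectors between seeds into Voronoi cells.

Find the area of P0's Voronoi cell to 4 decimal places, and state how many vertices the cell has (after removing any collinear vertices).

1. box [0,27]×[0,11]: [(0, 0) (27, 0) (27, 11) (0, 11)]
2. ⊥bis P0·P1 via (13.465,8.85): [(20.1346, 0) (27, 0) (27, 11) (11.8447, 11)]  |A|=121.114
3. ⊥bis P0·P2 via (10.63,8.74): [(20.1346, 0) (27, 0) (27, 11) (11.8447, 11)]  |A|=121.114
4. canonical 4-gon: [(20.1346, 0) (27, 0) (27, 11) (11.8447, 11)]
5. shoelace: 121.114

Area of P0's cell: 121.1140 (4 vertices)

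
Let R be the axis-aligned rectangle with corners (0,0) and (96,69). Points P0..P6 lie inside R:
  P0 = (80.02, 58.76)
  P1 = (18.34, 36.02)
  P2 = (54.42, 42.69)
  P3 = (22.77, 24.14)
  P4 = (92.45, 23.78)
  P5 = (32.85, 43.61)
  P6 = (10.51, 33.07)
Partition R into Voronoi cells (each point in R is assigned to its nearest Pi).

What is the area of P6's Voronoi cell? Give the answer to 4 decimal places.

Area of P6's cell: 555.7828

1. box [0,96]×[0,69]: [(0, 0) (96, 0) (96, 69) (0, 69)]
2. ⊥bis P6·P0 via (45.265,45.915): [(0, 0) (62.2346, 0) (36.7331, 69) (0, 69)]  |A|=3414.3847
3. ⊥bis P6·P1 via (14.425,34.545): [(0, 0) (27.44, 0) (1.4439, 69) (0, 69)]  |A|=996.4948
4. ⊥bis P6·P2 via (32.465,37.88): [(0, 0) (27.44, 0) (1.4439, 69) (0, 69)]  |A|=996.4948
5. ⊥bis P6·P3 via (16.64,28.605): [(0, 5.7599) (16.6551, 28.6257) (1.4439, 69) (0, 69)]  |A|=555.7828
6. ⊥bis P6·P4 via (51.48,28.425): [(0, 5.7599) (16.6551, 28.6257) (1.4439, 69) (0, 69)]  |A|=555.7828
7. ⊥bis P6·P5 via (21.68,38.34): [(0, 5.7599) (16.6551, 28.6257) (1.4439, 69) (0, 69)]  |A|=555.7828
8. canonical 4-gon: [(0, 5.7599) (16.6551, 28.6257) (1.4439, 69) (0, 69)]
9. shoelace: 555.7828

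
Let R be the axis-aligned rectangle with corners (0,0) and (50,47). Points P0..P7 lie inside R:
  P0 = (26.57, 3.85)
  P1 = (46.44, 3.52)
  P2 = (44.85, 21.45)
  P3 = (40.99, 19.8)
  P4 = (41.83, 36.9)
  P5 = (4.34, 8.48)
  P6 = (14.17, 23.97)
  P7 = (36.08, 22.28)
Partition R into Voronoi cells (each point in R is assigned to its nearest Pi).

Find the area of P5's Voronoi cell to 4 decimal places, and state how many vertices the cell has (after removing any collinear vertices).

Area of P5's cell: 265.2320 (4 vertices)

1. box [0,50]×[0,47]: [(0, 0) (50, 0) (50, 47) (0, 47)]
2. ⊥bis P5·P0 via (15.455,6.165): [(0, 0) (14.171, 0) (23.96, 47) (0, 47)]  |A|=896.0777
3. ⊥bis P5·P1 via (25.39,6): [(0, 0) (14.171, 0) (23.96, 47) (0, 47)]  |A|=896.0777
4. ⊥bis P5·P2 via (24.595,14.965): [(0, 0) (14.171, 0) (20.1678, 28.7927) (14.3384, 47) (0, 47)]  |A|=808.4861
5. ⊥bis P5·P3 via (22.665,14.14): [(0, 0) (14.171, 0) (19.3508, 24.8701) (12.5156, 47) (0, 47)]  |A|=769.4459
6. ⊥bis P5·P4 via (23.085,22.69): [(0, 0) (14.171, 0) (19.3508, 24.8701) (17.9196, 29.5039) (4.6563, 47) (0, 47)]  |A|=700.6927
7. ⊥bis P5·P6 via (9.255,16.225): [(0, 22.0983) (0, 0) (14.171, 0) (16.5819, 11.5754)]  |A|=265.232
8. ⊥bis P5·P7 via (20.21,15.38): [(0, 22.0983) (0, 0) (14.171, 0) (16.5819, 11.5754)]  |A|=265.232
9. canonical 4-gon: [(0, 22.0983) (0, 0) (14.171, 0) (16.5819, 11.5754)]
10. shoelace: 265.232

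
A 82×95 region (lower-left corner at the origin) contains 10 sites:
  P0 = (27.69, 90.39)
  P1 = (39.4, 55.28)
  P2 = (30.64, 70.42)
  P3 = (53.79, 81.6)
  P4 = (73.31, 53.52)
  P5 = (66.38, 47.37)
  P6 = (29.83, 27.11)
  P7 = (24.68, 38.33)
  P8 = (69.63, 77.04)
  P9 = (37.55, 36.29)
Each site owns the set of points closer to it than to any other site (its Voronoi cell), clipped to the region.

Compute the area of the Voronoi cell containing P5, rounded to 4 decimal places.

1. box [0,82]×[0,95]: [(0, 0) (82, 0) (82, 95) (0, 95)]
2. ⊥bis P5·P0 via (47.035,68.88): [(0, 26.5791) (0, 0) (82, 0) (82, 95) (76.0782, 95)]  |A|=5187.3302
3. ⊥bis P5·P1 via (52.89,51.325): [(61.9764, 82.3175) (37.8425, 0) (82, 0) (82, 95) (76.0782, 95)]  |A|=2806.1396
4. ⊥bis P5·P2 via (48.51,58.895): [(65.8805, 85.8287) (60.6098, 77.6563) (37.8425, 0) (82, 0) (82, 95) (76.0782, 95)]  |A|=2799.4397
5. ⊥bis P5·P3 via (60.085,64.485): [(56.3449, 63.1094) (37.8425, 0) (82, 0) (82, 72.5455)]  |A|=2323.9543
6. ⊥bis P5·P4 via (69.845,50.445): [(58.0496, 63.7364) (56.3449, 63.1094) (37.8425, 0) (82, 0) (82, 36.7484)]  |A|=1895.2776
7. ⊥bis P5·P6 via (48.105,37.24): [(58.0496, 63.7364) (56.3449, 63.1094) (48.5338, 36.4665) (68.7475, 0) (82, 0) (82, 36.7484)]  |A|=1331.7804
8. ⊥bis P5·P7 via (45.53,42.85): [(58.0496, 63.7364) (56.3449, 63.1094) (48.5338, 36.4665) (68.7475, 0) (82, 0) (82, 36.7484)]  |A|=1331.7804
9. ⊥bis P5·P8 via (68.005,62.205): [(58.483, 63.248) (57.126, 63.3967) (56.3449, 63.1094) (48.5338, 36.4665) (68.7475, 0) (82, 0) (82, 36.7484)]  |A|=1331.4813
10. ⊥bis P5·P9 via (51.965,41.83): [(58.483, 63.248) (57.126, 63.3967) (56.3449, 63.1094) (50.9106, 44.5735) (66.4443, 4.155) (68.7475, 0) (82, 0) (82, 36.7484)]  |A|=1220.4808
11. canonical 8-gon: [(58.483, 63.248) (57.126, 63.3967) (56.3449, 63.1094) (50.9106, 44.5735) (66.4443, 4.155) (68.7475, 0) (82, 0) (82, 36.7484)]
12. shoelace: 1220.4808

Area of P5's cell: 1220.4808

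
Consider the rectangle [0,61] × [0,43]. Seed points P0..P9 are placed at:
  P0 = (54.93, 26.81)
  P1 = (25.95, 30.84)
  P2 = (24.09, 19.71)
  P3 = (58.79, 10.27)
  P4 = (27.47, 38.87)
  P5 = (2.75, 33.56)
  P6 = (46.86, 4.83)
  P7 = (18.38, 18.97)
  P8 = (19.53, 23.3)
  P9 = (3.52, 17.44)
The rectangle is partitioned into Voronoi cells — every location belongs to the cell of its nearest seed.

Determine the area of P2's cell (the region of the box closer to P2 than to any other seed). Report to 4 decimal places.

1. box [0,61]×[0,43]: [(0, 0) (61, 0) (61, 43) (0, 43)]
2. ⊥bis P2·P0 via (39.51,23.26): [(0, 0) (44.8649, 0) (34.9654, 43) (0, 43)]  |A|=1716.3531
3. ⊥bis P2·P1 via (25.02,25.275): [(0, 29.4562) (0, 0) (44.8649, 0) (39.6073, 22.8372)]  |A|=1095.6368
4. ⊥bis P2·P3 via (41.44,14.99): [(0, 29.4562) (0, 0) (37.362, 0) (41.4259, 14.9381) (39.6073, 22.8372)]  |A|=1039.5973
5. ⊥bis P2·P4 via (25.78,29.29): [(0, 29.4562) (0, 0) (37.362, 0) (41.4259, 14.9381) (39.6073, 22.8372)]  |A|=1039.5973
6. ⊥bis P2·P5 via (13.42,26.635): [(13.7587, 27.1569) (0, 5.9575) (0, 0) (37.362, 0) (41.4259, 14.9381) (39.6073, 22.8372)]  |A|=877.941
7. ⊥bis P2·P6 via (35.475,12.27): [(13.7587, 27.1569) (0, 5.9575) (0, 0) (27.4567, 0) (40.3298, 19.699) (39.6073, 22.8372)]  |A|=762.5175
8. ⊥bis P2·P7 via (21.235,19.34): [(20.365, 26.0529) (23.7414, 0) (27.4567, 0) (40.3298, 19.699) (39.6073, 22.8372)]  |A|=314.9687
9. ⊥bis P2·P8 via (21.81,21.505): [(24.8062, 25.3107) (21.0754, 20.5719) (23.7414, 0) (27.4567, 0) (40.3298, 19.699) (39.6073, 22.8372)]  |A|=303.0612
10. ⊥bis P2·P9 via (13.805,18.575): [(24.8062, 25.3107) (21.0754, 20.5719) (23.7414, 0) (27.4567, 0) (40.3298, 19.699) (39.6073, 22.8372)]  |A|=303.0612
11. canonical 6-gon: [(24.8062, 25.3107) (21.0754, 20.5719) (23.7414, 0) (27.4567, 0) (40.3298, 19.699) (39.6073, 22.8372)]
12. shoelace: 303.0612

Area of P2's cell: 303.0612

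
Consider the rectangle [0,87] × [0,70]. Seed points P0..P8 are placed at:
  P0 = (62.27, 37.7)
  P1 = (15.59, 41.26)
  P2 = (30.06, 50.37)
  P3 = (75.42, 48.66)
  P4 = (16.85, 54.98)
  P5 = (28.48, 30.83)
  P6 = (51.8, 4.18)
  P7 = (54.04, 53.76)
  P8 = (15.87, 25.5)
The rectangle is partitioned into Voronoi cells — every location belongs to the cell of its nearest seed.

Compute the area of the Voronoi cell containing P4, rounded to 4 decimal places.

1. box [0,87]×[0,70]: [(0, 0) (87, 0) (87, 70) (0, 70)]
2. ⊥bis P4·P0 via (39.56,46.34): [(0, 0) (21.93, 0) (48.5614, 70) (0, 70)]  |A|=2467.1995
3. ⊥bis P4·P1 via (16.22,48.12): [(0, 49.6096) (39.4264, 45.9888) (48.5614, 70) (0, 70)]  |A|=984.9691
4. ⊥bis P4·P2 via (23.455,52.675): [(0, 49.6096) (21.6901, 47.6176) (29.501, 70) (0, 70)]  |A|=551.2864
5. ⊥bis P4·P3 via (46.135,51.82): [(0, 49.6096) (21.6901, 47.6176) (29.501, 70) (0, 70)]  |A|=551.2864
6. ⊥bis P4·P5 via (22.665,42.905): [(0, 49.6096) (21.6901, 47.6176) (29.501, 70) (0, 70)]  |A|=551.2864
7. ⊥bis P4·P6 via (34.325,29.58): [(0, 49.6096) (21.6901, 47.6176) (29.501, 70) (0, 70)]  |A|=551.2864
8. ⊥bis P4·P7 via (35.445,54.37): [(0, 49.6096) (21.6901, 47.6176) (29.501, 70) (0, 70)]  |A|=551.2864
9. ⊥bis P4·P8 via (16.36,40.24): [(0, 49.6096) (21.6901, 47.6176) (29.501, 70) (0, 70)]  |A|=551.2864
10. canonical 4-gon: [(0, 49.6096) (21.6901, 47.6176) (29.501, 70) (0, 70)]
11. shoelace: 551.2864

Area of P4's cell: 551.2864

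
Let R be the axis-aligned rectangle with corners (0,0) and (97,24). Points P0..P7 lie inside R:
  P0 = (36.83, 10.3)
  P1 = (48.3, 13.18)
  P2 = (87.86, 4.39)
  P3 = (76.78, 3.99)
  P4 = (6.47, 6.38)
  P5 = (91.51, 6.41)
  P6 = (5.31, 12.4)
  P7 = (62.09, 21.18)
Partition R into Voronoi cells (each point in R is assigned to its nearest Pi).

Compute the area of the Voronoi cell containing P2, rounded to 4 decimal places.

Area of P2's cell: 100.6000

1. box [0,97]×[0,24]: [(0, 0) (97, 0) (97, 24) (0, 24)]
2. ⊥bis P2·P0 via (62.345,7.345): [(61.4943, 0) (97, 0) (97, 24) (64.2739, 24)]  |A|=818.7812
3. ⊥bis P2·P1 via (68.08,8.785): [(66.128, 0) (97, 0) (97, 24) (71.4607, 24)]  |A|=676.9355
4. ⊥bis P2·P3 via (82.32,4.19): [(82.4713, 0) (97, 0) (97, 24) (81.6048, 24)]  |A|=359.0868
5. ⊥bis P2·P4 via (47.165,5.385): [(82.4713, 0) (97, 0) (97, 24) (81.6048, 24)]  |A|=359.0868
6. ⊥bis P2·P5 via (89.685,5.4): [(81.7593, 19.7212) (82.4713, 0) (92.6735, 0)]  |A|=100.6
7. ⊥bis P2·P6 via (46.585,8.395): [(81.7593, 19.7212) (82.4713, 0) (92.6735, 0)]  |A|=100.6
8. ⊥bis P2·P7 via (74.975,12.785): [(81.7593, 19.7212) (82.4713, 0) (92.6735, 0)]  |A|=100.6
9. canonical 3-gon: [(81.7593, 19.7212) (82.4713, 0) (92.6735, 0)]
10. shoelace: 100.6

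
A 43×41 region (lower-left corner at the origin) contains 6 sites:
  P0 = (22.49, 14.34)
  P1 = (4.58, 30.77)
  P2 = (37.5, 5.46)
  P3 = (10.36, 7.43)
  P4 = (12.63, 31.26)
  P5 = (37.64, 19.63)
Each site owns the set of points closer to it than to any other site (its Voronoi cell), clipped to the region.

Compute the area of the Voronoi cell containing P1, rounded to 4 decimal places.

Area of P1's cell: 196.2231

1. box [0,43]×[0,41]: [(0, 0) (43, 0) (43, 41) (0, 41)]
2. ⊥bis P1·P0 via (13.535,22.555): [(0, 7.8008) (30.4558, 41) (0, 41)]  |A|=505.5543
3. ⊥bis P1·P2 via (21.04,18.115): [(0, 7.8008) (30.4558, 41) (0, 41)]  |A|=505.5543
4. ⊥bis P1·P3 via (7.47,19.1): [(0, 17.2501) (11.2167, 20.0278) (30.4558, 41) (0, 41)]  |A|=452.5593
5. ⊥bis P1·P4 via (8.605,31.015): [(0, 17.2501) (9.3026, 19.5538) (7.9972, 41) (0, 41)]  |A|=196.2231
6. ⊥bis P1·P5 via (21.11,25.2): [(0, 17.2501) (9.3026, 19.5538) (7.9972, 41) (0, 41)]  |A|=196.2231
7. canonical 4-gon: [(0, 17.2501) (9.3026, 19.5538) (7.9972, 41) (0, 41)]
8. shoelace: 196.2231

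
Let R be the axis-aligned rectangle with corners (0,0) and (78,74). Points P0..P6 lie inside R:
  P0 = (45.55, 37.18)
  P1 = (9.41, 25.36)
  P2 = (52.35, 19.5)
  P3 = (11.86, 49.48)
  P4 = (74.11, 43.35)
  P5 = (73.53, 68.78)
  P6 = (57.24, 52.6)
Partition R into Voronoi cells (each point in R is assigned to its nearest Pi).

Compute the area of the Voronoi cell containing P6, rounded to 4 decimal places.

1. box [0,78]×[0,74]: [(0, 0) (78, 0) (78, 74) (0, 74)]
2. ⊥bis P6·P0 via (51.395,44.89): [(78, 24.7206) (78, 74) (12.9967, 74)]  |A|=1601.6626
3. ⊥bis P6·P1 via (33.325,38.98): [(13.6721, 73.4879) (78, 24.7206) (78, 74) (13.3805, 74)]  |A|=1601.5643
4. ⊥bis P6·P2 via (54.795,36.05): [(13.6721, 73.4879) (65.055, 34.5342) (78, 32.6218) (78, 74) (13.3805, 74)]  |A|=1550.4236
5. ⊥bis P6·P3 via (34.55,51.04): [(34.0698, 58.0243) (65.055, 34.5342) (78, 32.6218) (78, 74) (32.9714, 74)]  |A|=1390.967
6. ⊥bis P6·P4 via (65.675,47.975): [(34.0698, 58.0243) (60.2872, 38.1488) (78, 70.4531) (78, 74) (32.9714, 74)]  |A|=1037.0815
7. ⊥bis P6·P5 via (65.385,60.69): [(34.0698, 58.0243) (60.2872, 38.1488) (70.0639, 55.9793) (52.1649, 74) (32.9714, 74)]  |A|=790.2242
8. canonical 5-gon: [(34.0698, 58.0243) (60.2872, 38.1488) (70.0639, 55.9793) (52.1649, 74) (32.9714, 74)]
9. shoelace: 790.2242

Area of P6's cell: 790.2242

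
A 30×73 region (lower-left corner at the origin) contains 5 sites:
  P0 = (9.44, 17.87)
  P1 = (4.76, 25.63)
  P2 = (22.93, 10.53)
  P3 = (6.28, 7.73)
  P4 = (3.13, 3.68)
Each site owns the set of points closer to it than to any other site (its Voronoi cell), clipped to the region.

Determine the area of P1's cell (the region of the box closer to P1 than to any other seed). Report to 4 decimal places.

Area of P1's cell: 1391.3712

1. box [0,30]×[0,73]: [(0, 0) (30, 0) (30, 73) (0, 73)]
2. ⊥bis P1·P0 via (7.1,21.75): [(0, 17.468) (30, 35.5608) (30, 73) (0, 73)]  |A|=1394.567
3. ⊥bis P1·P2 via (13.845,18.08): [(0, 17.468) (26.7367, 33.5928) (30, 37.5195) (30, 73) (0, 73)]  |A|=1391.3712
4. ⊥bis P1·P3 via (5.52,16.68): [(0, 17.468) (26.7367, 33.5928) (30, 37.5195) (30, 73) (0, 73)]  |A|=1391.3712
5. ⊥bis P1·P4 via (3.945,14.655): [(0, 17.468) (26.7367, 33.5928) (30, 37.5195) (30, 73) (0, 73)]  |A|=1391.3712
6. canonical 5-gon: [(0, 17.468) (26.7367, 33.5928) (30, 37.5195) (30, 73) (0, 73)]
7. shoelace: 1391.3712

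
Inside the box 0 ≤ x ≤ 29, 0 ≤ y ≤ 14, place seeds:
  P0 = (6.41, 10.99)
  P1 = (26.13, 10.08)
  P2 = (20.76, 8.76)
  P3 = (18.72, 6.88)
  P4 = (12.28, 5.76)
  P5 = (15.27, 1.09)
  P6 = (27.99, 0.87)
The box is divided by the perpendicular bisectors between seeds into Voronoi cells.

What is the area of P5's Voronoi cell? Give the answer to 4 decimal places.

Area of P5's cell: 34.6587

1. box [0,29]×[0,14]: [(0, 0) (29, 0) (29, 14) (0, 14)]
2. ⊥bis P5·P0 via (10.84,6.04): [(4.091, 0) (29, 0) (29, 14) (19.7344, 14)]  |A|=239.2224
3. ⊥bis P5·P1 via (20.7,5.585): [(16.2875, 10.9153) (4.091, 0) (25.3233, 0)]  |A|=115.8782
4. ⊥bis P5·P2 via (18.015,4.925): [(13.3362, 8.274) (4.091, 0) (24.8956, 0)]  |A|=86.0685
5. ⊥bis P5·P3 via (16.995,3.985): [(11.9216, 7.008) (4.091, 0) (23.6829, 0)]  |A|=68.6498
6. ⊥bis P5·P4 via (13.775,3.425): [(15.7802, 4.7088) (8.4256, 0) (23.6829, 0)]  |A|=35.9221
7. ⊥bis P5·P6 via (21.63,0.98): [(21.6342, 1.2207) (15.7802, 4.7088) (8.4256, 0) (21.6131, 0)]  |A|=34.6587
8. canonical 4-gon: [(21.6342, 1.2207) (15.7802, 4.7088) (8.4256, 0) (21.6131, 0)]
9. shoelace: 34.6587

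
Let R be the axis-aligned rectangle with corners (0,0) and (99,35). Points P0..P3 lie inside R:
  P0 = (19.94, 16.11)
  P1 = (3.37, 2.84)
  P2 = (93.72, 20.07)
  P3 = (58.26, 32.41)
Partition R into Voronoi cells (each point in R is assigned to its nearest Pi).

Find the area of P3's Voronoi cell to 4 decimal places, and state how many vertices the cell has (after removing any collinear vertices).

Area of P3's cell: 1084.0560 (4 vertices)

1. box [0,99]×[0,35]: [(0, 0) (99, 0) (99, 35) (0, 35)]
2. ⊥bis P3·P0 via (39.1,24.26): [(49.4194, 0) (99, 0) (99, 35) (34.5316, 35)]  |A|=1995.8586
3. ⊥bis P3·P1 via (30.815,17.625): [(49.4194, 0) (99, 0) (99, 35) (34.5316, 35)]  |A|=1995.8586
4. ⊥bis P3·P2 via (75.99,26.24): [(49.4194, 0) (66.8585, 0) (79.0385, 35) (34.5316, 35)]  |A|=1084.056
5. canonical 4-gon: [(49.4194, 0) (66.8585, 0) (79.0385, 35) (34.5316, 35)]
6. shoelace: 1084.056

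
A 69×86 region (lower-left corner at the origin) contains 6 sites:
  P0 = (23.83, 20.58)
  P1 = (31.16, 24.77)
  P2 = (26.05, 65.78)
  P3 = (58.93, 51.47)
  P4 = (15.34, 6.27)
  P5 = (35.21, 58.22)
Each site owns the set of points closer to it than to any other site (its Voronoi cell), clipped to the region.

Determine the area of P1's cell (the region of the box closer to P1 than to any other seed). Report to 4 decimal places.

Area of P1's cell: 1303.5545

1. box [0,69]×[0,86]: [(0, 0) (69, 0) (69, 86) (0, 86)]
2. ⊥bis P1·P0 via (27.495,22.675): [(0, 70.7748) (40.4566, 0) (69, 0) (69, 86) (0, 86)]  |A|=4502.3465
3. ⊥bis P1·P2 via (28.605,45.275): [(15.5091, 43.6432) (40.4566, 0) (69, 0) (69, 50.3084)]  |A|=1968.3838
4. ⊥bis P1·P3 via (45.045,38.12): [(37.1428, 46.3388) (15.5091, 43.6432) (40.4566, 0) (69, 0) (69, 13.205)]  |A|=1377.3798
5. ⊥bis P1·P4 via (23.25,15.52): [(37.1428, 46.3388) (15.5091, 43.6432) (39.5552, 1.5769) (41.3992, 0) (69, 0) (69, 13.205)]  |A|=1376.6366
6. ⊥bis P1·P5 via (33.185,41.495): [(42.9351, 40.3145) (15.514, 43.6345) (39.5552, 1.5769) (41.3992, 0) (69, 0) (69, 13.205)]  |A|=1303.5545
7. canonical 6-gon: [(42.9351, 40.3145) (15.514, 43.6345) (39.5552, 1.5769) (41.3992, 0) (69, 0) (69, 13.205)]
8. shoelace: 1303.5545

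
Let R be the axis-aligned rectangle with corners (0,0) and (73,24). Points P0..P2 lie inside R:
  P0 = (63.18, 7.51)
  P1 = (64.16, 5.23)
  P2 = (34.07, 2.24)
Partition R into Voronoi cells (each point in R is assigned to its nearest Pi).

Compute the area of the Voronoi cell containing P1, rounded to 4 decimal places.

Area of P1's cell: 125.2583

1. box [0,73]×[0,24]: [(0, 0) (73, 0) (73, 24) (0, 24)]
2. ⊥bis P1·P0 via (63.67,6.37): [(48.85, 0) (73, 0) (73, 10.3803)]  |A|=125.3417
3. ⊥bis P1·P2 via (49.115,3.735): [(49.4601, 0.2622) (49.4861, 0) (73, 0) (73, 10.3803)]  |A|=125.2583
4. canonical 4-gon: [(49.4601, 0.2622) (49.4861, 0) (73, 0) (73, 10.3803)]
5. shoelace: 125.2583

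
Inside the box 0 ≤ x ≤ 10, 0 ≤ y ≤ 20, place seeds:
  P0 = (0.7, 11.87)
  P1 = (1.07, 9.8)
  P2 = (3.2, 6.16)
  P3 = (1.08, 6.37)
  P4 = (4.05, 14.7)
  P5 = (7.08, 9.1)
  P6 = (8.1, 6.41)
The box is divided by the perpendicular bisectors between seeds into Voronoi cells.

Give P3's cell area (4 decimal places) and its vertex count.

Area of P3's cell: 15.5225 (4 vertices)

1. box [0,10]×[0,20]: [(0, 0) (10, 0) (10, 20) (0, 20)]
2. ⊥bis P3·P0 via (0.89,9.12): [(0, 9.0585) (0, 0) (10, 0) (10, 9.7494)]  |A|=94.0396
3. ⊥bis P3·P1 via (1.075,8.085): [(0, 8.0819) (0, 0) (10, 0) (10, 8.111)]  |A|=80.9644
4. ⊥bis P3·P2 via (2.14,6.265): [(2.3206, 8.0886) (0, 8.0819) (0, 0) (1.5194, 0)]  |A|=15.5225
5. ⊥bis P3·P4 via (2.565,10.535): [(2.3206, 8.0886) (0, 8.0819) (0, 0) (1.5194, 0)]  |A|=15.5225
6. ⊥bis P3·P5 via (4.08,7.735): [(2.3206, 8.0886) (0, 8.0819) (0, 0) (1.5194, 0)]  |A|=15.5225
7. ⊥bis P3·P6 via (4.59,6.39): [(2.3206, 8.0886) (0, 8.0819) (0, 0) (1.5194, 0)]  |A|=15.5225
8. canonical 4-gon: [(2.3206, 8.0886) (0, 8.0819) (0, 0) (1.5194, 0)]
9. shoelace: 15.5225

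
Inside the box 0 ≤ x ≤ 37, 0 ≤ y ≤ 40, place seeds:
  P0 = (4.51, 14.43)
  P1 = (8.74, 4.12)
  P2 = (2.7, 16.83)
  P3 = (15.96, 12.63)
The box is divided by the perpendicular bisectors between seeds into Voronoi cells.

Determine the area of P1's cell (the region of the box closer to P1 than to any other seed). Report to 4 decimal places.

Area of P1's cell: 149.4096

1. box [0,37]×[0,40]: [(0, 0) (37, 0) (37, 40) (0, 40)]
2. ⊥bis P1·P0 via (6.625,9.275): [(0, 6.5569) (0, 0) (37, 0) (37, 21.7373)]  |A|=523.4423
3. ⊥bis P1·P2 via (5.72,10.475): [(0, 6.5569) (0, 0) (37, 0) (37, 21.7373)]  |A|=523.4423
4. ⊥bis P1·P3 via (12.35,8.375): [(9.7689, 10.5649) (0, 6.5569) (0, 0) (22.2214, 0)]  |A|=149.4096
5. canonical 4-gon: [(9.7689, 10.5649) (0, 6.5569) (0, 0) (22.2214, 0)]
6. shoelace: 149.4096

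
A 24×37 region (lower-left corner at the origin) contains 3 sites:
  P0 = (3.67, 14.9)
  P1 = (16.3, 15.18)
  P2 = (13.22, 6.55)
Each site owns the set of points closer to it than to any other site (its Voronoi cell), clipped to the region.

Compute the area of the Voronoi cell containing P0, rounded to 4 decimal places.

Area of P0's cell: 296.5083

1. box [0,24]×[0,37]: [(0, 0) (24, 0) (24, 37) (0, 37)]
2. ⊥bis P0·P1 via (9.985,15.04): [(0, 0) (10.3184, 0) (9.4982, 37) (0, 37)]  |A|=366.6069
3. ⊥bis P0·P2 via (8.445,10.725): [(0, 1.0663) (10.0402, 12.5495) (9.4982, 37) (0, 37)]  |A|=296.5083
4. canonical 4-gon: [(0, 1.0663) (10.0402, 12.5495) (9.4982, 37) (0, 37)]
5. shoelace: 296.5083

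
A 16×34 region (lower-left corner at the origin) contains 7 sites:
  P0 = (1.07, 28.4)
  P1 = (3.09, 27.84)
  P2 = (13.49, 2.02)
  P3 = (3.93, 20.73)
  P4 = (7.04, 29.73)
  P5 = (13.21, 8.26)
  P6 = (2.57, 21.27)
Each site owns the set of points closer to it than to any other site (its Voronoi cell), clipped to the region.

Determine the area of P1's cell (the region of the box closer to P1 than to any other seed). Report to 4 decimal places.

Area of P1's cell: 23.7950

1. box [0,16]×[0,34]: [(0, 0) (16, 0) (16, 34) (0, 34)]
2. ⊥bis P1·P0 via (2.08,28.12): [(0, 20.6171) (0, 0) (16, 0) (16, 34) (3.7101, 34)]  |A|=519.1741
3. ⊥bis P1·P2 via (8.29,14.93): [(0, 20.6171) (0, 11.5909) (16, 18.0355) (16, 34) (3.7101, 34)]  |A|=282.1631
4. ⊥bis P1·P3 via (3.51,24.285): [(0.9324, 23.9805) (16, 25.7606) (16, 34) (3.7101, 34)]  |A|=123.6434
5. ⊥bis P1·P4 via (5.065,28.785): [(3.2918, 32.491) (0.9324, 23.9805) (7.0198, 24.6997)]  |A|=25.0548
6. ⊥bis P1·P5 via (8.15,18.05): [(3.2918, 32.491) (0.9324, 23.9805) (7.0198, 24.6997)]  |A|=25.0548
7. ⊥bis P1·P6 via (2.83,24.555): [(3.2918, 32.491) (1.129, 24.6896) (4.6057, 24.4145) (7.0198, 24.6997)]  |A|=23.795
8. canonical 4-gon: [(3.2918, 32.491) (1.129, 24.6896) (4.6057, 24.4145) (7.0198, 24.6997)]
9. shoelace: 23.795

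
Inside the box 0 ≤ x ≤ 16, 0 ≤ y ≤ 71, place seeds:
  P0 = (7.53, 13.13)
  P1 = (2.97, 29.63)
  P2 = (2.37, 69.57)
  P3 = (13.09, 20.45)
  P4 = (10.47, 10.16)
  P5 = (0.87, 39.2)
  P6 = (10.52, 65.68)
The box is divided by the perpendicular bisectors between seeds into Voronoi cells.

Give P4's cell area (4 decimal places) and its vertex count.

1. box [0,16]×[0,71]: [(0, 0) (16, 0) (16, 71) (0, 71)]
2. ⊥bis P4·P0 via (9,11.645): [(0, 2.7359) (0, 0) (16, 0) (16, 18.5743)]  |A|=170.4816
3. ⊥bis P4·P1 via (6.72,19.895): [(0, 2.7359) (0, 0) (16, 0) (16, 18.5743)]  |A|=170.4816
4. ⊥bis P4·P2 via (6.42,39.865): [(0, 2.7359) (0, 0) (16, 0) (16, 18.5743)]  |A|=170.4816
5. ⊥bis P4·P3 via (11.78,15.305): [(12.5097, 15.1192) (0, 2.7359) (0, 0) (16, 0) (16, 14.2305)]  |A|=162.901
6. ⊥bis P4·P5 via (5.67,24.68): [(12.5097, 15.1192) (0, 2.7359) (0, 0) (16, 0) (16, 14.2305)]  |A|=162.901
7. ⊥bis P4·P6 via (10.495,37.92): [(12.5097, 15.1192) (0, 2.7359) (0, 0) (16, 0) (16, 14.2305)]  |A|=162.901
8. canonical 5-gon: [(12.5097, 15.1192) (0, 2.7359) (0, 0) (16, 0) (16, 14.2305)]
9. shoelace: 162.901

Area of P4's cell: 162.9010 (5 vertices)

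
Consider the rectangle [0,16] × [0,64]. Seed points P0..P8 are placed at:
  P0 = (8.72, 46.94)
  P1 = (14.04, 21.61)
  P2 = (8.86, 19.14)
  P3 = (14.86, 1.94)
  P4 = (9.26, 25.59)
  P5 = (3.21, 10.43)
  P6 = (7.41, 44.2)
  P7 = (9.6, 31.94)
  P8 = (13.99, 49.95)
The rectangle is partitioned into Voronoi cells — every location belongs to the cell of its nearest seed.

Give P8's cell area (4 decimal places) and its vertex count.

1. box [0,16]×[0,64]: [(0, 0) (16, 0) (16, 64) (0, 64)]
2. ⊥bis P8·P0 via (11.355,48.445): [(16, 40.3124) (16, 64) (2.4706, 64)]  |A|=160.239
3. ⊥bis P8·P1 via (14.015,35.78): [(16, 40.3124) (16, 64) (2.4706, 64)]  |A|=160.239
4. ⊥bis P8·P2 via (11.425,34.545): [(16, 40.3124) (16, 64) (2.4706, 64)]  |A|=160.239
5. ⊥bis P8·P3 via (14.425,25.945): [(16, 40.3124) (16, 64) (2.4706, 64)]  |A|=160.239
6. ⊥bis P8·P4 via (11.625,37.77): [(16, 40.3124) (16, 64) (2.4706, 64)]  |A|=160.239
7. ⊥bis P8·P5 via (8.6,30.19): [(16, 40.3124) (16, 64) (2.4706, 64)]  |A|=160.239
8. ⊥bis P8·P6 via (10.7,47.075): [(14.8498, 42.3262) (16, 41.01) (16, 64) (2.4706, 64)]  |A|=159.8379
9. ⊥bis P8·P7 via (11.795,40.945): [(14.8498, 42.3262) (16, 41.01) (16, 64) (2.4706, 64)]  |A|=159.8379
10. canonical 4-gon: [(14.8498, 42.3262) (16, 41.01) (16, 64) (2.4706, 64)]
11. shoelace: 159.8379

Area of P8's cell: 159.8379 (4 vertices)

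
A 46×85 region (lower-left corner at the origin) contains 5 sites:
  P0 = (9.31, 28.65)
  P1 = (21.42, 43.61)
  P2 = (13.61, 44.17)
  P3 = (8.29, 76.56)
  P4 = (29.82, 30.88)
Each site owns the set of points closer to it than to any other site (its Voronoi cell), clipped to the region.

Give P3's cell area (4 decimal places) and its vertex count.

Area of P3's cell: 955.4467 (5 vertices)

1. box [0,46]×[0,85]: [(0, 0) (46, 0) (46, 85) (0, 85)]
2. ⊥bis P3·P0 via (8.8,52.605): [(0, 52.4176) (46, 53.397) (46, 85) (0, 85)]  |A|=1476.2634
3. ⊥bis P3·P1 via (14.855,60.085): [(0, 54.1655) (46, 72.4957) (46, 85) (0, 85)]  |A|=996.7905
4. ⊥bis P3·P2 via (10.95,60.365): [(0, 58.5665) (18.7886, 61.6525) (46, 72.4957) (46, 85) (0, 85)]  |A|=955.4467
5. ⊥bis P3·P4 via (19.055,53.72): [(0, 58.5665) (18.7886, 61.6525) (46, 72.4957) (46, 85) (0, 85)]  |A|=955.4467
6. canonical 5-gon: [(0, 58.5665) (18.7886, 61.6525) (46, 72.4957) (46, 85) (0, 85)]
7. shoelace: 955.4467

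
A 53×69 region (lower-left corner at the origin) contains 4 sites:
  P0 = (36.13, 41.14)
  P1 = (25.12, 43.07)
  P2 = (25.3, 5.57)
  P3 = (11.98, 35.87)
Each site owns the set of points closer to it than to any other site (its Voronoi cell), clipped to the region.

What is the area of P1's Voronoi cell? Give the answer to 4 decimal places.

1. box [0,53]×[0,69]: [(0, 0) (53, 0) (53, 69) (0, 69)]
2. ⊥bis P1·P0 via (30.625,42.105): [(0, 0) (23.2442, 0) (35.3396, 69) (0, 69)]  |A|=2021.1397
3. ⊥bis P1·P2 via (25.21,24.32): [(0, 24.199) (27.5093, 24.331) (35.3396, 69) (0, 69)]  |A|=1405.5132
4. ⊥bis P1·P3 via (18.55,39.47): [(26.8471, 24.3279) (27.5093, 24.331) (35.3396, 69) (2.3692, 69)]  |A|=751.2074
5. canonical 4-gon: [(26.8471, 24.3279) (27.5093, 24.331) (35.3396, 69) (2.3692, 69)]
6. shoelace: 751.2074

Area of P1's cell: 751.2074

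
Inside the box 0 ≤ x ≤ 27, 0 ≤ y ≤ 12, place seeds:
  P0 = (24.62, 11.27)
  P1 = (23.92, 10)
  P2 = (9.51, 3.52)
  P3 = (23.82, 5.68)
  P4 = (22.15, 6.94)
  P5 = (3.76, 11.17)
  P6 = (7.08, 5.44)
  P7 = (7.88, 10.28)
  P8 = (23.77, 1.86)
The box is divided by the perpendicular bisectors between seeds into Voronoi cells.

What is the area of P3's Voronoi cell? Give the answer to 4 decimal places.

Area of P3's cell: 17.7983

1. box [0,27]×[0,12]: [(0, 0) (27, 0) (27, 12) (0, 12)]
2. ⊥bis P3·P0 via (24.22,8.475): [(0, 11.9412) (0, 0) (27, 0) (27, 8.0771)]  |A|=270.2475
3. ⊥bis P3·P1 via (23.87,7.84): [(0, 8.3925) (0, 0) (27, 0) (27, 7.7675)]  |A|=218.1612
4. ⊥bis P3·P2 via (16.665,4.6): [(16.149, 8.0187) (17.3593, 0) (27, 0) (27, 7.7675)]  |A|=80.7959
5. ⊥bis P3·P4 via (22.985,6.31): [(24.1347, 7.8339) (18.2242, 0) (27, 0) (27, 7.7675)]  |A|=45.5024
6. ⊥bis P3·P5 via (13.79,8.425): [(24.1347, 7.8339) (18.2242, 0) (27, 0) (27, 7.7675)]  |A|=45.5024
7. ⊥bis P3·P6 via (15.45,5.56): [(24.1347, 7.8339) (18.2242, 0) (27, 0) (27, 7.7675)]  |A|=45.5024
8. ⊥bis P3·P7 via (15.85,7.98): [(24.1347, 7.8339) (18.2242, 0) (27, 0) (27, 7.7675)]  |A|=45.5024
9. ⊥bis P3·P8 via (23.795,3.77): [(24.1347, 7.8339) (21.0953, 3.8053) (27, 3.728) (27, 7.7675)]  |A|=17.7983
10. canonical 4-gon: [(24.1347, 7.8339) (21.0953, 3.8053) (27, 3.728) (27, 7.7675)]
11. shoelace: 17.7983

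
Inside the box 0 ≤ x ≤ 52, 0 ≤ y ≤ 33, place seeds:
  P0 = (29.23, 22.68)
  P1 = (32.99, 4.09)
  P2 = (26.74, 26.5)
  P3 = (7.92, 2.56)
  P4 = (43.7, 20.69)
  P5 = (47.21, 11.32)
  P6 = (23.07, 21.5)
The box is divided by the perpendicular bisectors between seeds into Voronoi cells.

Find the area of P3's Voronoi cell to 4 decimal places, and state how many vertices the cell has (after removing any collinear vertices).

Area of P3's cell: 331.8770 (4 vertices)

1. box [0,52]×[0,33]: [(0, 0) (52, 0) (52, 33) (0, 33)]
2. ⊥bis P3·P0 via (18.575,12.62): [(0, 32.2936) (0, 0) (30.4903, 0)]  |A|=492.3206
3. ⊥bis P3·P1 via (20.455,3.325): [(19.9785, 11.1335) (0, 32.2936) (0, 0) (20.6579, 0)]  |A|=437.5862
4. ⊥bis P3·P2 via (17.33,14.53): [(19.9785, 11.1335) (15.1639, 16.2328) (0, 28.1537) (0, 0) (20.6579, 0)]  |A|=406.1972
5. ⊥bis P3·P4 via (25.81,11.625): [(19.9785, 11.1335) (15.1639, 16.2328) (0, 28.1537) (0, 0) (20.6579, 0)]  |A|=406.1972
6. ⊥bis P3·P5 via (27.565,6.94): [(19.9785, 11.1335) (15.1639, 16.2328) (0, 28.1537) (0, 0) (20.6579, 0)]  |A|=406.1972
7. ⊥bis P3·P6 via (15.495,12.03): [(20.151, 8.3057) (0, 24.4244) (0, 0) (20.6579, 0)]  |A|=331.877
8. canonical 4-gon: [(20.151, 8.3057) (0, 24.4244) (0, 0) (20.6579, 0)]
9. shoelace: 331.877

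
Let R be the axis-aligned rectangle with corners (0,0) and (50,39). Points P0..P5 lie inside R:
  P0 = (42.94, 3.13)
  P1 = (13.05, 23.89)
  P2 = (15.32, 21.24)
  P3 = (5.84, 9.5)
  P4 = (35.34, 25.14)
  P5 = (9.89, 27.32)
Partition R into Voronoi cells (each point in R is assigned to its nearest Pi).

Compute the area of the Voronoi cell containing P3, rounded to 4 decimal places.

Area of P3's cell: 327.1295

1. box [0,50]×[0,39]: [(0, 0) (50, 0) (50, 39) (0, 39)]
2. ⊥bis P3·P0 via (24.39,6.315): [(0, 0) (23.3057, 0) (30.002, 39) (0, 39)]  |A|=1039.4997
3. ⊥bis P3·P1 via (9.445,16.695): [(0, 21.4273) (0, 0) (23.3057, 0) (24.8472, 8.9778)]  |A|=370.8224
4. ⊥bis P3·P2 via (10.58,15.37): [(8.112, 17.3629) (0, 21.4273) (0, 0) (23.3057, 0) (24.0739, 4.4738)]  |A|=329.8919
5. ⊥bis P3·P4 via (20.59,17.32): [(8.112, 17.3629) (0, 21.4273) (0, 0) (23.3057, 0) (24.0739, 4.4738)]  |A|=329.8919
6. ⊥bis P3·P5 via (7.865,18.41): [(8.112, 17.3629) (4.4923, 19.1765) (0, 20.1975) (0, 0) (23.3057, 0) (24.0739, 4.4738)]  |A|=327.1295
7. canonical 6-gon: [(8.112, 17.3629) (4.4923, 19.1765) (0, 20.1975) (0, 0) (23.3057, 0) (24.0739, 4.4738)]
8. shoelace: 327.1295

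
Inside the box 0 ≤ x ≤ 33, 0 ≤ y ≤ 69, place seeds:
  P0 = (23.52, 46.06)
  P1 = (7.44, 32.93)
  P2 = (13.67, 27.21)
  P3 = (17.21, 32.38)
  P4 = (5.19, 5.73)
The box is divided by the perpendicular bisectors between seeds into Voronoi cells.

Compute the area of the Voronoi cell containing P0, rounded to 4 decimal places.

1. box [0,33]×[0,69]: [(0, 0) (33, 0) (33, 69) (0, 69)]
2. ⊥bis P0·P1 via (15.48,39.495): [(0, 58.453) (33, 18.0387) (33, 69) (0, 69)]  |A|=1014.8876
3. ⊥bis P0·P2 via (18.595,36.635): [(0, 58.453) (17.235, 37.3456) (33, 29.1077) (33, 69) (0, 69)]  |A|=927.6361
4. ⊥bis P0·P3 via (20.365,39.22): [(0, 58.453) (12.8887, 42.6685) (33, 33.392) (33, 69) (0, 69)]  |A|=860.4998
5. ⊥bis P0·P4 via (14.355,25.895): [(0, 58.453) (12.8887, 42.6685) (33, 33.392) (33, 69) (0, 69)]  |A|=860.4998
6. canonical 5-gon: [(0, 58.453) (12.8887, 42.6685) (33, 33.392) (33, 69) (0, 69)]
7. shoelace: 860.4998

Area of P0's cell: 860.4998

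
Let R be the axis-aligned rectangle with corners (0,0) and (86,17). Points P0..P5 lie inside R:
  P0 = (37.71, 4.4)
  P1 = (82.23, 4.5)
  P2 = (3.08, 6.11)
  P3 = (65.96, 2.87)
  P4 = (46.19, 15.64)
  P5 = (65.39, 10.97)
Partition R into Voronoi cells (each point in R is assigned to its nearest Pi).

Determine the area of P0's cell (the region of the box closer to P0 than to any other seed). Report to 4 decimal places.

1. box [0,86]×[0,17]: [(0, 0) (86, 0) (86, 17) (0, 17)]
2. ⊥bis P0·P1 via (59.97,4.45): [(0, 0) (59.98, 0) (59.9418, 17) (0, 17)]  |A|=1019.3354
3. ⊥bis P0·P2 via (20.395,5.255): [(20.1355, 0) (59.98, 0) (59.9418, 17) (20.975, 17)]  |A|=669.8963
4. ⊥bis P0·P3 via (51.835,3.635): [(20.1355, 0) (51.6381, 0) (52.5588, 17) (20.975, 17)]  |A|=536.2352
5. ⊥bis P0·P4 via (41.95,10.02): [(20.1355, 0) (51.6381, 0) (51.7792, 2.6044) (32.6982, 17) (20.975, 17)]  |A|=393.2823
6. ⊥bis P0·P5 via (51.55,7.685): [(20.1355, 0) (51.6381, 0) (51.7792, 2.6044) (32.6982, 17) (20.975, 17)]  |A|=393.2823
7. canonical 5-gon: [(20.1355, 0) (51.6381, 0) (51.7792, 2.6044) (32.6982, 17) (20.975, 17)]
8. shoelace: 393.2823

Area of P0's cell: 393.2823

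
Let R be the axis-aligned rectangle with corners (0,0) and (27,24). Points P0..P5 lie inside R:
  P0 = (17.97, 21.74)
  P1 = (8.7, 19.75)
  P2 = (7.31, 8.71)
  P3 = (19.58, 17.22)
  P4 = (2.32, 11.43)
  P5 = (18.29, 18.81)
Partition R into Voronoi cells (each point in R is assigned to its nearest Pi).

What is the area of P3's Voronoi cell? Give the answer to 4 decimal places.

1. box [0,27]×[0,24]: [(0, 0) (27, 0) (27, 24) (0, 24)]
2. ⊥bis P3·P0 via (18.775,19.48): [(0, 12.7924) (0, 0) (27, 0) (27, 22.4097)]  |A|=475.229
3. ⊥bis P3·P1 via (14.14,18.485): [(13.9737, 17.7698) (9.8416, 0) (27, 0) (27, 22.4097)]  |A|=298.4089
4. ⊥bis P3·P2 via (13.445,12.965): [(13.9737, 17.7698) (13.0042, 13.6006) (22.437, 0) (27, 0) (27, 22.4097)]  |A|=212.7561
5. ⊥bis P3·P4 via (10.95,14.325): [(13.9737, 17.7698) (13.0042, 13.6006) (22.437, 0) (27, 0) (27, 22.4097)]  |A|=212.7561
6. ⊥bis P3·P5 via (18.935,18.015): [(22.2791, 20.7281) (13.1805, 13.3463) (22.437, 0) (27, 0) (27, 22.4097)]  |A|=195.0689
7. canonical 5-gon: [(22.2791, 20.7281) (13.1805, 13.3463) (22.437, 0) (27, 0) (27, 22.4097)]
8. shoelace: 195.0689

Area of P3's cell: 195.0689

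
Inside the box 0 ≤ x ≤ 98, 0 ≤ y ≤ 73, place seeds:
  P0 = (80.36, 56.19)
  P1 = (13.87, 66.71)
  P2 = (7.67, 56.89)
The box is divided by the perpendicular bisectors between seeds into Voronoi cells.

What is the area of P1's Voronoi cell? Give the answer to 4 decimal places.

1. box [0,98]×[0,73]: [(0, 0) (98, 0) (98, 73) (0, 73)]
2. ⊥bis P1·P0 via (47.115,61.45): [(0, 0) (37.3924, 0) (48.9424, 73) (0, 73)]  |A|=3151.2223
3. ⊥bis P1·P2 via (10.77,61.8): [(0, 68.5998) (43.8644, 40.9053) (48.9424, 73) (0, 73)]  |A|=881.9015
4. canonical 4-gon: [(0, 68.5998) (43.8644, 40.9053) (48.9424, 73) (0, 73)]
5. shoelace: 881.9015

Area of P1's cell: 881.9015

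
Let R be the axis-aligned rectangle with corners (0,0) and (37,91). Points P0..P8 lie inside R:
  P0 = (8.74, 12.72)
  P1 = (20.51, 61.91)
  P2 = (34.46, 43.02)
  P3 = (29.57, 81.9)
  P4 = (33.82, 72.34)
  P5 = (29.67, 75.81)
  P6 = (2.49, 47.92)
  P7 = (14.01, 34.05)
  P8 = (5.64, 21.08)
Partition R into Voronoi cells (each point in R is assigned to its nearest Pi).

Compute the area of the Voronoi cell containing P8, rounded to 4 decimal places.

Area of P8's cell: 190.4104

1. box [0,37]×[0,91]: [(0, 0) (37, 0) (37, 91) (0, 91)]
2. ⊥bis P8·P0 via (7.19,16.9): [(0, 14.2339) (37, 27.9539) (37, 91) (0, 91)]  |A|=2586.5257
3. ⊥bis P8·P1 via (13.075,41.495): [(0, 46.2568) (0, 14.2339) (37, 27.9539) (37, 32.7817)]  |A|=681.7381
4. ⊥bis P8·P2 via (20.05,32.05): [(12.7772, 41.6035) (0, 46.2568) (0, 14.2339) (26.2132, 23.9541)]  |A|=501.2062
5. ⊥bis P8·P3 via (17.605,51.49): [(12.7772, 41.6035) (0, 46.2568) (0, 14.2339) (26.2132, 23.9541)]  |A|=501.2062
6. ⊥bis P8·P4 via (19.73,46.71): [(12.7772, 41.6035) (0, 46.2568) (0, 14.2339) (26.2132, 23.9541)]  |A|=501.2062
7. ⊥bis P8·P5 via (17.655,48.445): [(12.7772, 41.6035) (0, 46.2568) (0, 14.2339) (26.2132, 23.9541)]  |A|=501.2062
8. ⊥bis P8·P6 via (4.065,34.5): [(17.0268, 36.0212) (0, 34.0229) (0, 14.2339) (26.2132, 23.9541)]  |A|=371.279
9. ⊥bis P8·P7 via (9.825,27.565): [(0, 33.9054) (0, 14.2339) (19.3589, 21.4124)]  |A|=190.4104
10. canonical 3-gon: [(0, 33.9054) (0, 14.2339) (19.3589, 21.4124)]
11. shoelace: 190.4104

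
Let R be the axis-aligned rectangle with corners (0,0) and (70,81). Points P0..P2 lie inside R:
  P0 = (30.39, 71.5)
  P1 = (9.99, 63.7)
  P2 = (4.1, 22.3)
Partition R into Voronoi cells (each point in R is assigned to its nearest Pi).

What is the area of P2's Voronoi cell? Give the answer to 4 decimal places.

1. box [0,70]×[0,81]: [(0, 0) (70, 0) (70, 81) (0, 81)]
2. ⊥bis P2·P0 via (17.245,46.9): [(0, 56.1149) (0, 0) (70, 0) (70, 18.7104)]  |A|=2618.8836
3. ⊥bis P2·P1 via (7.045,43): [(30.8932, 39.6071) (0, 44.0023) (0, 0) (70, 0) (70, 18.7104)]  |A|=2431.7859
4. canonical 5-gon: [(30.8932, 39.6071) (0, 44.0023) (0, 0) (70, 0) (70, 18.7104)]
5. shoelace: 2431.7859

Area of P2's cell: 2431.7859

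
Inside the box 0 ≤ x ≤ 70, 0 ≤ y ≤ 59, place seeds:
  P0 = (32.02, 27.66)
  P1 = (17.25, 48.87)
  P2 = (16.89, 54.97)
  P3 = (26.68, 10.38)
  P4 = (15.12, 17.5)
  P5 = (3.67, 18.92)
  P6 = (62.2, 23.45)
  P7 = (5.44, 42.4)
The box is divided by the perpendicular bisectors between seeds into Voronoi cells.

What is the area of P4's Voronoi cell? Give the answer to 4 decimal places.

1. box [0,70]×[0,59]: [(0, 0) (70, 0) (70, 59) (0, 59)]
2. ⊥bis P4·P0 via (23.57,22.58): [(0, 0) (37.1447, 0) (1.6749, 59) (0, 59)]  |A|=1145.1788
3. ⊥bis P4·P1 via (16.185,33.185): [(0, 34.2839) (0, 0) (37.1447, 0) (17.2374, 33.1135)]  |A|=910.4799
4. ⊥bis P4·P2 via (16.005,36.235): [(0, 34.2839) (0, 0) (37.1447, 0) (17.2374, 33.1135)]  |A|=910.4799
5. ⊥bis P4·P3 via (20.9,13.94): [(0, 34.2839) (0, 0) (12.3141, 0) (24.8797, 20.4014) (17.2374, 33.1135)]  |A|=657.1898
6. ⊥bis P4·P5 via (9.395,18.21): [(11.2934, 33.5171) (7.1366, 0) (12.3141, 0) (24.8797, 20.4014) (17.2374, 33.1135)]  |A|=343.9995
7. ⊥bis P4·P6 via (38.66,20.475): [(11.2934, 33.5171) (7.1366, 0) (12.3141, 0) (24.8797, 20.4014) (17.2374, 33.1135)]  |A|=343.9995
8. ⊥bis P4·P7 via (10.28,29.95): [(10.8799, 30.1832) (7.1366, 0) (12.3141, 0) (24.8797, 20.4014) (17.461, 32.7416)]  |A|=332.4978
9. canonical 5-gon: [(10.8799, 30.1832) (7.1366, 0) (12.3141, 0) (24.8797, 20.4014) (17.461, 32.7416)]
10. shoelace: 332.4978

Area of P4's cell: 332.4978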